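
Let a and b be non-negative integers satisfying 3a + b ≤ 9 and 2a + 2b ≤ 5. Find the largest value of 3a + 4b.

8

The continuous relaxation peaks at (0, 2.5) with value 10.00; rounding to a feasible lattice point costs some objective.
(a,b)=(0,2): 3·0+1·2=2≤9, 2·0+2·2=4≤5, objective 8.
(a,b)=(1,1): 3·1+1·1=4≤9, 2·1+2·1=4≤5, objective 7.
(a,b)=(0,1): 3·0+1·1=1≤9, 2·0+2·1=2≤5, objective 4.
The best lattice point is (0,2), giving 8.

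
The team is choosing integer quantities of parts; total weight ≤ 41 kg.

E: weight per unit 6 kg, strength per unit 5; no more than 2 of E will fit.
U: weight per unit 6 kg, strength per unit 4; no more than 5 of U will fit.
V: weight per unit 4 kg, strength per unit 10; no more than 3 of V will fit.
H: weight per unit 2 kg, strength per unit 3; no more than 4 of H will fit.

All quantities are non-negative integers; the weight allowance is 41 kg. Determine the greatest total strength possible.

1×E, 2×U, 3×V, and 4×H: weight 38 ≤ 41, strength 1·5 + 2·4 + 3·10 + 4·3 = 55.
2×E, 1×U, 3×V, and 4×H: weight 38 ≤ 41, strength 2·5 + 1·4 + 3·10 + 4·3 = 56.
Best is 56.

56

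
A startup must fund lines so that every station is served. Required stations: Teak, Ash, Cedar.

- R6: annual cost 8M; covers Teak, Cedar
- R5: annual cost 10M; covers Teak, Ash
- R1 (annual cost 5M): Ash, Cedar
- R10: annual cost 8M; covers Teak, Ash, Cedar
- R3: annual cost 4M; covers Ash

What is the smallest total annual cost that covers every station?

The greedy cost-per-new-station heuristic would pick R1 and R6 for 13, but a cheaper cover exists.
R10 alone covers Teak, Ash, Cedar — every station.
Total annual cost: 8.
No cover costs less than 8.

8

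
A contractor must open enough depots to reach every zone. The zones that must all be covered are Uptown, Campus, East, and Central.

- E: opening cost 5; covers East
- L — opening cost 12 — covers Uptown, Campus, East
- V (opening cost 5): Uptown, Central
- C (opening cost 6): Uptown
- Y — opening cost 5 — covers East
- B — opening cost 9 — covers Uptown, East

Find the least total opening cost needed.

The greedy cost-per-new-zone heuristic would pick V, E, and L for 22, but a cheaper cover exists.
Choose L and V: together they cover Uptown, Campus, East, Central — every zone.
Total opening cost: 12 + 5 = 17.
No cover costs less than 17.

17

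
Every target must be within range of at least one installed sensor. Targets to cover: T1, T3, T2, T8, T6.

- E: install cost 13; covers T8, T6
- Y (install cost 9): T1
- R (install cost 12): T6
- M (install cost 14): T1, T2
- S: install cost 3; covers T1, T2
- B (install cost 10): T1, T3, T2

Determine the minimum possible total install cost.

23

The greedy cost-per-new-target heuristic would pick S, E, and B for 26, but a cheaper cover exists.
Choose E and B: together they cover T1, T3, T2, T8, T6 — every target.
Total install cost: 13 + 10 = 23.
No cover costs less than 23.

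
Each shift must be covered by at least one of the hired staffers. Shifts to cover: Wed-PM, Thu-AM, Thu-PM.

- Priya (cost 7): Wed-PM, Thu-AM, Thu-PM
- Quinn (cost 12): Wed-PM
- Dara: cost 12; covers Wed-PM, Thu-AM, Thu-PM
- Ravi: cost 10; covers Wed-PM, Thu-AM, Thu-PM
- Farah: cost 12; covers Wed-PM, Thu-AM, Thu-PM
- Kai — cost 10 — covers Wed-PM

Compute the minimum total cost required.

Priya alone covers Wed-PM, Thu-AM, Thu-PM — every shift.
Total cost: 7.
No cover costs less than 7.

7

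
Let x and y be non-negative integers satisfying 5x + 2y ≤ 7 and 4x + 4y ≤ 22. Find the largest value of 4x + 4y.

(x,y)=(0,3): 5·0+2·3=6≤7, 4·0+4·3=12≤22, objective 12.
(x,y)=(0,2): 5·0+2·2=4≤7, 4·0+4·2=8≤22, objective 8.
The best lattice point is (0,3), giving 12.

12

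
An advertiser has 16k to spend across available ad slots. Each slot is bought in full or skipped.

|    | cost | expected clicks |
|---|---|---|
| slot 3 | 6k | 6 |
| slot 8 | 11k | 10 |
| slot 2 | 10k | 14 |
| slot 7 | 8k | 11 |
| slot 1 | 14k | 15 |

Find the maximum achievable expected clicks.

20

This is a 0-1 knapsack instance.
Take slot 3 and slot 2: cost 6 + 10 = 16 ≤ 16, expected clicks 6 + 14 = 20.
No other feasible combination does better.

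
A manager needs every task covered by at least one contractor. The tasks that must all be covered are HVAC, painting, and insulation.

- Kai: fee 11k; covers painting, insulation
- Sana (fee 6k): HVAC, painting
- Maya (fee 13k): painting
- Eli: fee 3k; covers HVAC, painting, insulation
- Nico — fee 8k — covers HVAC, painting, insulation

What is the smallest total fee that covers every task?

Eli alone covers HVAC, painting, insulation — every task.
Total fee: 3.
No cover costs less than 3.

3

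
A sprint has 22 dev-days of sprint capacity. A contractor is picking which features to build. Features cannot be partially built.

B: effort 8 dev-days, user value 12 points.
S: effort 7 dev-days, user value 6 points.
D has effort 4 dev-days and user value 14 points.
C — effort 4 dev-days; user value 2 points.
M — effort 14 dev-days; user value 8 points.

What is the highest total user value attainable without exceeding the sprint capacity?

32

This is an integer program with binary decision variables.
Allowing fractional choices, the relaxed optimum would be about 33.7, but features are indivisible.
B + S + D: effort 8 + 7 + 4 = 19 ≤ 22, user value 12 + 6 + 14 = 32.
B + D: effort 8 + 4 = 12 ≤ 22, user value 12 + 14 = 26.
B + D + C: effort 8 + 4 + 4 = 16 ≤ 22, user value 12 + 14 + 2 = 28.
Best is B, S, and D with total user value 32.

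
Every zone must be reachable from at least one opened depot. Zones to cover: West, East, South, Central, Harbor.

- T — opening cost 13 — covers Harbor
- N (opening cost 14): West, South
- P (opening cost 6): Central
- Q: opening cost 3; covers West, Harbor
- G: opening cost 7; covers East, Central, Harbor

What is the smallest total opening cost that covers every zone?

This is an integer covering problem.
The greedy cost-per-new-zone heuristic would pick Q, G, and N for 24, but a cheaper cover exists.
Choose N and G: together they cover West, East, South, Central, Harbor — every zone.
Total opening cost: 14 + 7 = 21.
No cover costs less than 21.

21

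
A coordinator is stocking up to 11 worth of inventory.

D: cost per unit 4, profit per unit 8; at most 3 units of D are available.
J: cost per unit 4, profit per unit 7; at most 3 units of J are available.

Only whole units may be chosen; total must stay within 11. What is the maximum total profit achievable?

2×D: cost 8 ≤ 11, profit 2·8 = 16.
1×D and 1×J: cost 8 ≤ 11, profit 1·8 + 1·7 = 15.
Best is 16.

16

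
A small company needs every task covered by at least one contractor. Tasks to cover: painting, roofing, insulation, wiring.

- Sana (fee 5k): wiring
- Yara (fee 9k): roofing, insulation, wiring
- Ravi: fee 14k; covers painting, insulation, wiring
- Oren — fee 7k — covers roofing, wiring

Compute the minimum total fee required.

21

The greedy cost-per-new-task heuristic would pick Yara and Ravi for 23, but a cheaper cover exists.
Choose Ravi and Oren: together they cover painting, roofing, insulation, wiring — every task.
Total fee: 14 + 7 = 21.
No cover costs less than 21.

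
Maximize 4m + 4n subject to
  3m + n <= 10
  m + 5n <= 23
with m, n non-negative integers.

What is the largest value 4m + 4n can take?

24

Relaxing integrality, the LP optimum is 24.57 at (m,n) = (1.93, 4.21), which is not an integer point.
(m,n)=(2,4): 3·2+1·4=10≤10, 1·2+5·4=22≤23, objective 24.
(m,n)=(1,4): 3·1+1·4=7≤10, 1·1+5·4=21≤23, objective 20.
(m,n)=(2,3): 3·2+1·3=9≤10, 1·2+5·3=17≤23, objective 20.
(m,n)=(0,4): 3·0+1·4=4≤10, 1·0+5·4=20≤23, objective 16.
The best lattice point is (2,4), giving 24.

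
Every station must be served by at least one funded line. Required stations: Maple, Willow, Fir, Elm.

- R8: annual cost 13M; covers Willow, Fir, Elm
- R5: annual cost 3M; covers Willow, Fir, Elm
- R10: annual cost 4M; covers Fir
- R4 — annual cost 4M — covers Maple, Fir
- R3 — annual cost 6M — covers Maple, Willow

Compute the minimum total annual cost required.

Choose R5 and R4: together they cover Maple, Willow, Fir, Elm — every station.
Total annual cost: 3 + 4 = 7.
No cover costs less than 7.

7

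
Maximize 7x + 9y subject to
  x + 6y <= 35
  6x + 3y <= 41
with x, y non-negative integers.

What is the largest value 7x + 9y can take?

The continuous relaxation peaks at (4.27, 5.12) with value 76.00; rounding to a feasible lattice point costs some objective.
(x,y)=(4,5): 1·4+6·5=34≤35, 6·4+3·5=39≤41, objective 73.
(x,y)=(3,5): 1·3+6·5=33≤35, 6·3+3·5=33≤41, objective 66.
(x,y)=(4,4): 1·4+6·4=28≤35, 6·4+3·4=36≤41, objective 64.
The best lattice point is (4,5), giving 73.

73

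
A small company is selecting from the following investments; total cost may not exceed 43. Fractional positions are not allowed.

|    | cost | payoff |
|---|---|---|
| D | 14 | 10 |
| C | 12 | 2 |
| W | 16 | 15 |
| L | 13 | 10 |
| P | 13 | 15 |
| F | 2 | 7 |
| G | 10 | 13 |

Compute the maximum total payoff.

50

L + P + F + G: cost 13 + 13 + 2 + 10 = 38 ≤ 43, payoff 10 + 15 + 7 + 13 = 45.
D + P + F + G: cost 14 + 13 + 2 + 10 = 39 ≤ 43, payoff 10 + 15 + 7 + 13 = 45.
W + P + F + G: cost 16 + 13 + 2 + 10 = 41 ≤ 43, payoff 15 + 15 + 7 + 13 = 50.
Best is W, P, F, and G with total payoff 50.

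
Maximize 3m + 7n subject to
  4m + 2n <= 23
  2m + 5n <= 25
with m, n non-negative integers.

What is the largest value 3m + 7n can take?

35

(m,n)=(0,5) is feasible, giving 35.
(m,n)=(4,3) is feasible, giving 33.
(m,n)=(1,4) is feasible, giving 31.
(m,n)=(3,3) is feasible, giving 30.
No feasible integer point exceeds 35.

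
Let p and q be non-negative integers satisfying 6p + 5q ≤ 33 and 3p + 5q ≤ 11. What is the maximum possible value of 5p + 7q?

17

Relaxing integrality, the LP optimum is 18.33 at (p,q) = (3.67, 0), which is not an integer point.
(p,q)=(2,1): 6·2+5·1=17≤33, 3·2+5·1=11≤11, objective 17.
(p,q)=(3,0): 6·3+5·0=18≤33, 3·3+5·0=9≤11, objective 15.
(p,q)=(1,1): 6·1+5·1=11≤33, 3·1+5·1=8≤11, objective 12.
(p,q)=(2,0): 6·2+5·0=12≤33, 3·2+5·0=6≤11, objective 10.
No feasible integer point exceeds 17.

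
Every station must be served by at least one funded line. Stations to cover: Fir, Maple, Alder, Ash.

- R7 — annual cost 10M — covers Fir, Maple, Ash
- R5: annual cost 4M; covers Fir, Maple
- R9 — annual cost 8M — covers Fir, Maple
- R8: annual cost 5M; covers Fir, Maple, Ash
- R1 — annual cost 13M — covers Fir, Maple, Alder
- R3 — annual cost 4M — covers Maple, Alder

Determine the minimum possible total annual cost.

Choose R8 and R3: together they cover Fir, Maple, Alder, Ash — every station.
Total annual cost: 5 + 4 = 9.

9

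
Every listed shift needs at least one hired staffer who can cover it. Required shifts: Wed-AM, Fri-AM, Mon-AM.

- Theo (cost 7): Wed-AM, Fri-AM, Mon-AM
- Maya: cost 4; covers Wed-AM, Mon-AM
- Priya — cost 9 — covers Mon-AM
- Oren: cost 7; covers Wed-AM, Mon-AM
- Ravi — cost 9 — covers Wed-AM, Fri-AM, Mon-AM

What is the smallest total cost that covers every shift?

7

The greedy cost-per-new-shift heuristic would pick Maya and Theo for 11, but a cheaper cover exists.
Theo alone covers Wed-AM, Fri-AM, Mon-AM — every shift.
Total cost: 7.
No cover costs less than 7.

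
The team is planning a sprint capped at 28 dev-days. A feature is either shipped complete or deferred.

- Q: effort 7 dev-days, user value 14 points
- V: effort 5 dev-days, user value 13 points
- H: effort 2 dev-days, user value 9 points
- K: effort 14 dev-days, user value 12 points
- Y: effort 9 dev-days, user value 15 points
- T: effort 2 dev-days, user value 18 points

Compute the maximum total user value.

Q + V + K + T: effort 7 + 5 + 14 + 2 = 28 ≤ 28, user value 14 + 13 + 12 + 18 = 57.
Q + V + Y + T: effort 7 + 5 + 9 + 2 = 23 ≤ 28, user value 14 + 13 + 15 + 18 = 60.
Q + V + H + Y + T: effort 7 + 5 + 2 + 9 + 2 = 25 ≤ 28, user value 14 + 13 + 9 + 15 + 18 = 69.
Best is Q, V, H, Y, and T with total user value 69.

69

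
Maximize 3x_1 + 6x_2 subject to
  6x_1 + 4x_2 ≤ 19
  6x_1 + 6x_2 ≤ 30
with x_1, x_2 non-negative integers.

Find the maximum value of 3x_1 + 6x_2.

(x_1,x_2)=(0,4): 6·0+4·4=16≤19, 6·0+6·4=24≤30, objective 24.
(x_1,x_2)=(1,3): 6·1+4·3=18≤19, 6·1+6·3=24≤30, objective 21.
Maximum is 24 at (x_1,x_2)=(0,4).

24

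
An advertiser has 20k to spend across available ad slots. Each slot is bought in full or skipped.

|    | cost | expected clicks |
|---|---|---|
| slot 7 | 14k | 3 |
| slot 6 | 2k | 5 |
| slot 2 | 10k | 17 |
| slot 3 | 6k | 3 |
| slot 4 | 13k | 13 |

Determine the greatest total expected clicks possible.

slot 6 + slot 2 + slot 3: cost 2 + 10 + 6 = 18 ≤ 20, expected clicks 5 + 17 + 3 = 25.
slot 6 + slot 2: cost 2 + 10 = 12 ≤ 20, expected clicks 5 + 17 = 22.
Best is slot 6, slot 2, and slot 3 with total expected clicks 25.

25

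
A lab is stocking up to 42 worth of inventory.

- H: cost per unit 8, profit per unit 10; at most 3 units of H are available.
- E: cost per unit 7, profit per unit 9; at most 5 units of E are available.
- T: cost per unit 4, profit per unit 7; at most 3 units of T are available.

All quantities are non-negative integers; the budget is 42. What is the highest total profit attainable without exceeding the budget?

Take 2×H, 2×E, and 3×T: cost 42 ≤ 42, profit 2·10 + 2·9 + 3·7 = 59.
T has the best ratio (7/4) and is taken to its limit of 3; remaining capacity is filled optimally with the others.

59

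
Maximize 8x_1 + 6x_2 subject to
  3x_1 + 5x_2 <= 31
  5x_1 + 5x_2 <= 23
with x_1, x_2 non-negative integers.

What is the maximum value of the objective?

(x_1,x_2)=(4,0): 3·4+5·0=12≤31, 5·4+5·0=20≤23, objective 32.
(x_1,x_2)=(3,1): 3·3+5·1=14≤31, 5·3+5·1=20≤23, objective 30.
(x_1,x_2)=(3,0): 3·3+5·0=9≤31, 5·3+5·0=15≤23, objective 24.
Maximum is 32 at (x_1,x_2)=(4,0).

32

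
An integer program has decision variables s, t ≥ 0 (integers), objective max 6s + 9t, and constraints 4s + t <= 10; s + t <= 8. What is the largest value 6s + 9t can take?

72

(s,t)=(0,8) is feasible, giving 72.
(s,t)=(0,7) is feasible, giving 63.
Maximum is 72 at (s,t)=(0,8).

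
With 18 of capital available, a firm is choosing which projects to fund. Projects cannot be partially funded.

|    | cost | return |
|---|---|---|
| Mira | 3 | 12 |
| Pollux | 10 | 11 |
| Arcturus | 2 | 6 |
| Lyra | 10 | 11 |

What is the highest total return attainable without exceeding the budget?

Allowing fractional choices, the relaxed optimum would be about 32.3, but projects are indivisible.
Mira + Pollux + Arcturus: cost 3 + 10 + 2 = 15 ≤ 18, return 12 + 11 + 6 = 29.
Mira + Arcturus + Lyra: cost 3 + 2 + 10 = 15 ≤ 18, return 12 + 6 + 11 = 29.
The maximum return is 29; one optimal choice is Mira, Pollux, and Arcturus.

29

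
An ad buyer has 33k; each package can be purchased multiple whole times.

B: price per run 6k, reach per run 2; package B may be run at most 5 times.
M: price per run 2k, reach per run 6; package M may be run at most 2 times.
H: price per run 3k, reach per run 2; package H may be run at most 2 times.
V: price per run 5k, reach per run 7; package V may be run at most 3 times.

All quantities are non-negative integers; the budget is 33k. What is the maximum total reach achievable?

Take 1×B, 2×M, 2×H, and 3×V: price 31 ≤ 33, reach 1·2 + 2·6 + 2·2 + 3·7 = 39.
M has the best ratio (6/2) and is taken to its limit of 2; remaining capacity is filled optimally with the others.

39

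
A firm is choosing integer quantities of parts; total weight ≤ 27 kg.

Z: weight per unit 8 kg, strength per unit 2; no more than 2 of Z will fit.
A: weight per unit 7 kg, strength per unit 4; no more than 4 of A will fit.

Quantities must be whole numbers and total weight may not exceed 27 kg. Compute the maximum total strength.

This is a bounded integer knapsack.
A has the best ratio (4/7); taking only A gives at most 3×4 = 12 (stopped by the weight limit).
Optimal: 3×A: weight 21 ≤ 27, strength 3·4 = 12.

12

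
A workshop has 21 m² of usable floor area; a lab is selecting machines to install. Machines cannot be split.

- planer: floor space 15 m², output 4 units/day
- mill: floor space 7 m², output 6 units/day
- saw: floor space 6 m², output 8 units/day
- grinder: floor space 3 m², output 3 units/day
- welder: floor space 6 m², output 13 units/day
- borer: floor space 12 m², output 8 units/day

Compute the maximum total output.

27

Allowing fractional choices, the relaxed optimum would be about 29.1, but machines are indivisible.
saw + grinder + welder: floor space 6 + 3 + 6 = 15 ≤ 21, output 8 + 3 + 13 = 24.
mill + saw + welder: floor space 7 + 6 + 6 = 19 ≤ 21, output 6 + 8 + 13 = 27.
Best is mill, saw, and welder with total output 27.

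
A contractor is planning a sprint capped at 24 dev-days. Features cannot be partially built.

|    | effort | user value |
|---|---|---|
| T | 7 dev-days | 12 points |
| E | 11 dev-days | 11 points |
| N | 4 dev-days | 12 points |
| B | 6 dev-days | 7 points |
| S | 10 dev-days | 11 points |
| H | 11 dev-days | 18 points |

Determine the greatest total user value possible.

Allowing fractional choices, the relaxed optimum would be about 44.3, but features are indivisible.
N + B + H: effort 4 + 6 + 11 = 21 ≤ 24, user value 12 + 7 + 18 = 37.
T + N + H: effort 7 + 4 + 11 = 22 ≤ 24, user value 12 + 12 + 18 = 42.
T + B + H: effort 7 + 6 + 11 = 24 ≤ 24, user value 12 + 7 + 18 = 37.
Best is T, N, and H with total user value 42.

42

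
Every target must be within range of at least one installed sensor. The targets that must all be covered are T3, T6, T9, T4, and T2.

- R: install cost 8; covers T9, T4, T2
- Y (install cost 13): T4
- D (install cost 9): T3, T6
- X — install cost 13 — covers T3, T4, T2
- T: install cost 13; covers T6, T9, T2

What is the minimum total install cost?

This is a weighted set-cover instance.
Choose R and D: together they cover T3, T6, T9, T4, T2 — every target.
Total install cost: 8 + 9 = 17.
No cover costs less than 17.

17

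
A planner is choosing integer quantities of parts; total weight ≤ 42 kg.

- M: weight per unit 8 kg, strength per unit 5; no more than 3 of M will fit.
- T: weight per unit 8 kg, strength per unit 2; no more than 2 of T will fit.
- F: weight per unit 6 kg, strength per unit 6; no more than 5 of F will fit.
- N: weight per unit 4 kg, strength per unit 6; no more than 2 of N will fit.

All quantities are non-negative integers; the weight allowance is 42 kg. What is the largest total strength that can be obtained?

42

This is a bounded integer knapsack.
Take 5×F and 2×N: weight 38 ≤ 42, strength 5·6 + 2·6 = 42.
N has the best ratio (6/4) and is taken to its limit of 2; remaining capacity is filled optimally with the others.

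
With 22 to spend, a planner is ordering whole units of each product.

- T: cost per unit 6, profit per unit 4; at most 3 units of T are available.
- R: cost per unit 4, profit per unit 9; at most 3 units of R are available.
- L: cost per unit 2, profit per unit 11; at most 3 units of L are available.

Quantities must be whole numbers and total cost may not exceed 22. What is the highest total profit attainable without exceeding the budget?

60

Take 3×R and 3×L: cost 18 ≤ 22, profit 3·9 + 3·11 = 60.
L has the best ratio (11/2) and is taken to its limit of 3; remaining capacity is filled optimally with the others.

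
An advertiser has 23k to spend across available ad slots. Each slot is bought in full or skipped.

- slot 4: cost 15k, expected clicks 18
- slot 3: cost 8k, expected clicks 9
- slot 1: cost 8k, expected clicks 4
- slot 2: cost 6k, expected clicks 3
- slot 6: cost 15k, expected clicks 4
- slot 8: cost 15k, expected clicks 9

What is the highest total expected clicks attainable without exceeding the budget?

slot 4 + slot 3: cost 15 + 8 = 23 ≤ 23, expected clicks 18 + 9 = 27.
slot 4 + slot 1: cost 15 + 8 = 23 ≤ 23, expected clicks 18 + 4 = 22.
Best is slot 4 and slot 3 with total expected clicks 27.

27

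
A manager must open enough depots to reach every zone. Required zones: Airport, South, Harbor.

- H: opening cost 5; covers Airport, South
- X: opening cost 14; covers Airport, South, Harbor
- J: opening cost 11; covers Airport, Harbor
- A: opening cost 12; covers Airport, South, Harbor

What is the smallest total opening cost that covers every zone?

This is an integer covering problem.
The greedy cost-per-new-zone heuristic would pick H and J for 16, but a cheaper cover exists.
A alone covers Airport, South, Harbor — every zone.
Total opening cost: 12.
No cover costs less than 12.

12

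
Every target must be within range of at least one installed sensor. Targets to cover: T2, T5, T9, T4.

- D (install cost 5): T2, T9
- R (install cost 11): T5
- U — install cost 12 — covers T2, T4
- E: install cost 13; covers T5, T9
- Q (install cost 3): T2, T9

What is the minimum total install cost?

Choose U and E: together they cover T2, T5, T9, T4 — every target.
Total install cost: 12 + 13 = 25.

25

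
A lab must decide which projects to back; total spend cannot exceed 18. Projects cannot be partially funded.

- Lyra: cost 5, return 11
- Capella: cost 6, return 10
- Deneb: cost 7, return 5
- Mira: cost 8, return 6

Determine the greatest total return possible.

Take Lyra, Capella, and Deneb: cost 5 + 6 + 7 = 18 ≤ 18, return 11 + 10 + 5 = 26.
No other feasible combination does better.

26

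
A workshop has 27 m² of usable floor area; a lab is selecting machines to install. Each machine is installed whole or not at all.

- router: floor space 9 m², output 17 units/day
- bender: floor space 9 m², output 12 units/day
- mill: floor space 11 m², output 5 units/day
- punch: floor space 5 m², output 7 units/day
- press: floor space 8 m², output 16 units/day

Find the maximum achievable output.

45

Treat it as a binary knapsack problem.
Take router, bender, and press: floor space 9 + 9 + 8 = 26 ≤ 27, output 17 + 12 + 16 = 45.
No other feasible combination does better.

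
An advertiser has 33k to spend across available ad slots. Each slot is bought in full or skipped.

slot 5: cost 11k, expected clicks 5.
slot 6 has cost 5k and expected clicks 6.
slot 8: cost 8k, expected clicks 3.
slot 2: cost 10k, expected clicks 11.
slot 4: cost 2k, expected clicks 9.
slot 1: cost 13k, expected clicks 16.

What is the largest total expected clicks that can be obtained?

42

Allowing fractional choices, the relaxed optimum would be about 43.4, but ad slots are indivisible.
slot 8 + slot 2 + slot 4 + slot 1: cost 8 + 10 + 2 + 13 = 33 ≤ 33, expected clicks 3 + 11 + 9 + 16 = 39.
slot 6 + slot 2 + slot 4 + slot 1: cost 5 + 10 + 2 + 13 = 30 ≤ 33, expected clicks 6 + 11 + 9 + 16 = 42.
slot 2 + slot 4 + slot 1: cost 10 + 2 + 13 = 25 ≤ 33, expected clicks 11 + 9 + 16 = 36.
Best is slot 6, slot 2, slot 4, and slot 1 with total expected clicks 42.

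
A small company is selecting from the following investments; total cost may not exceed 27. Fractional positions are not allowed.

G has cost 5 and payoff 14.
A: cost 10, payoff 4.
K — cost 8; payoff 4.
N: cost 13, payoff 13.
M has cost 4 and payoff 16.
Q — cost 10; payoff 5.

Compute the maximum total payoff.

This is an integer program with binary decision variables.
Take G, N, and M: cost 5 + 13 + 4 = 22 ≤ 27, payoff 14 + 13 + 16 = 43.
No other feasible combination does better.

43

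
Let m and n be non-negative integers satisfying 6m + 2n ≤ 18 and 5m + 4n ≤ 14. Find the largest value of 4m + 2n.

Relaxing integrality, the LP optimum is 11.20 at (m,n) = (2.8, 0), which is not an integer point.
(m,n)=(2,1): 6·2+2·1=14≤18, 5·2+4·1=14≤14, objective 10.
(m,n)=(1,2): 6·1+2·2=10≤18, 5·1+4·2=13≤14, objective 8.
No feasible integer point exceeds 10.

10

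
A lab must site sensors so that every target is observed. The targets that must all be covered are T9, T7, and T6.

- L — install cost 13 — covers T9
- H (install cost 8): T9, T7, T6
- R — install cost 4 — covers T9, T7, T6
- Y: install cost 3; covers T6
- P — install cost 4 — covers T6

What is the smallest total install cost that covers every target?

4

R alone covers T9, T7, T6 — every target.
Total install cost: 4.
No cover costs less than 4.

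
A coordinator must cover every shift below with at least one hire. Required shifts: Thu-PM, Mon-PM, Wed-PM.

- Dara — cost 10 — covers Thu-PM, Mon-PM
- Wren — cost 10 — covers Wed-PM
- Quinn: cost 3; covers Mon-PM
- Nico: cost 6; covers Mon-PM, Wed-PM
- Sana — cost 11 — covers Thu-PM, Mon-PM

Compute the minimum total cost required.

This is an integer covering problem.
Choose Dara and Nico: together they cover Thu-PM, Mon-PM, Wed-PM — every shift.
Total cost: 10 + 6 = 16.

16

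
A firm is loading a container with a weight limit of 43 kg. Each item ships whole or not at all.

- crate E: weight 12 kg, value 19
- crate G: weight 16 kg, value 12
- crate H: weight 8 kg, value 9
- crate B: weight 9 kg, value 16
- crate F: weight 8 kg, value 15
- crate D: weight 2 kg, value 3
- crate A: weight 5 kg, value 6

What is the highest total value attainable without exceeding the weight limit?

Allowing fractional choices, the relaxed optimum would be about 66.9, but items are indivisible.
crate E + crate H + crate B + crate F + crate A: weight 12 + 8 + 9 + 8 + 5 = 42 ≤ 43, value 19 + 9 + 16 + 15 + 6 = 65.
crate E + crate H + crate B + crate F + crate D: weight 12 + 8 + 9 + 8 + 2 = 39 ≤ 43, value 19 + 9 + 16 + 15 + 3 = 62.
crate E + crate B + crate F + crate D + crate A: weight 12 + 9 + 8 + 2 + 5 = 36 ≤ 43, value 19 + 16 + 15 + 3 + 6 = 59.
Best is crate E, crate H, crate B, crate F, and crate A with total value 65.

65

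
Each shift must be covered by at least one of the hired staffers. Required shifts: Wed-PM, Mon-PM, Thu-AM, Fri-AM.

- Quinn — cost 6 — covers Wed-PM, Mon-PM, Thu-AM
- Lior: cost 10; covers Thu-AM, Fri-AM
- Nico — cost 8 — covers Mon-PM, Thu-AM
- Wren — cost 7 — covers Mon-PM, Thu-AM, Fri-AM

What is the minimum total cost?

This is an integer covering problem.
Choose Quinn and Wren: together they cover Wed-PM, Mon-PM, Thu-AM, Fri-AM — every shift.
Total cost: 6 + 7 = 13.

13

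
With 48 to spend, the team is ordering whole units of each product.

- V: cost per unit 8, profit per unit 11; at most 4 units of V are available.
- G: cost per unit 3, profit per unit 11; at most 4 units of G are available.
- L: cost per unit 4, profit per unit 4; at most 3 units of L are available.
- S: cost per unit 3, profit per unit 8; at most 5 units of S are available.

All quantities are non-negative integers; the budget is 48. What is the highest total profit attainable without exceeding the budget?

This is a bounded integer knapsack.
3×V, 4×G, and 4×S: cost 48 ≤ 48, profit 3·11 + 4·11 + 4·8 = 109.
2×V, 4×G, 1×L, and 5×S: cost 47 ≤ 48, profit 2·11 + 4·11 + 1·4 + 5·8 = 110.
Best is 110.

110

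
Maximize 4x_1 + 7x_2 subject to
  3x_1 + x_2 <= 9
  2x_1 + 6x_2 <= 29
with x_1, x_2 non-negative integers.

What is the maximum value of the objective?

The continuous relaxation peaks at (1.56, 4.31) with value 36.44; rounding to a feasible lattice point costs some objective.
(x_1,x_2)=(1,4) is feasible, giving 32.
(x_1,x_2)=(2,3) is feasible, giving 29.
(x_1,x_2)=(0,4) is feasible, giving 28.
(x_1,x_2)=(1,3) is feasible, giving 25.
No feasible integer point exceeds 32.

32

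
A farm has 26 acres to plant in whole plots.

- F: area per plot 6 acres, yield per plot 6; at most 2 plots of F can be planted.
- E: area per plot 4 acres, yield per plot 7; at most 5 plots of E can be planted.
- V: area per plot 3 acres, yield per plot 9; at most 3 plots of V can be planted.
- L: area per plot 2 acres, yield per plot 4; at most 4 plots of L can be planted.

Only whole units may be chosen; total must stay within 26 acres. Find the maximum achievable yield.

Take 2×E, 3×V, and 4×L: area 25 ≤ 26, yield 2·7 + 3·9 + 4·4 = 57.
V has the best ratio (9/3) and is taken to its limit of 3; remaining capacity is filled optimally with the others.

57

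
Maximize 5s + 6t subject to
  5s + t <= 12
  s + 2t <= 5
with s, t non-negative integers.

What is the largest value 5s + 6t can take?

Relaxing integrality, the LP optimum is 19.22 at (s,t) = (2.11, 1.44), which is not an integer point.
(s,t)=(1,2): 5·1+1·2=7≤12, 1·1+2·2=5≤5, objective 17.
(s,t)=(2,1): 5·2+1·1=11≤12, 1·2+2·1=4≤5, objective 16.
(s,t)=(0,2): 5·0+1·2=2≤12, 1·0+2·2=4≤5, objective 12.
(s,t)=(1,1): 5·1+1·1=6≤12, 1·1+2·1=3≤5, objective 11.
No feasible integer point exceeds 17.

17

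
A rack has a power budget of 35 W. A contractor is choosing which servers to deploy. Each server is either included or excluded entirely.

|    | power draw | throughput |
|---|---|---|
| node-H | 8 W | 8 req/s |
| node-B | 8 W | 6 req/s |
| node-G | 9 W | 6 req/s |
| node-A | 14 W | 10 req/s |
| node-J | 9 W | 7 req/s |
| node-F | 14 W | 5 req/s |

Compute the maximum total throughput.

27

This is a 0-1 knapsack instance.
Allowing fractional choices, the relaxed optimum would be about 28.1, but servers are indivisible.
node-H + node-B + node-A: power draw 8 + 8 + 14 = 30 ≤ 35, throughput 8 + 6 + 10 = 24.
node-H + node-B + node-G + node-J: power draw 8 + 8 + 9 + 9 = 34 ≤ 35, throughput 8 + 6 + 6 + 7 = 27.
node-H + node-A + node-J: power draw 8 + 14 + 9 = 31 ≤ 35, throughput 8 + 10 + 7 = 25.
Best is node-H, node-B, node-G, and node-J with total throughput 27.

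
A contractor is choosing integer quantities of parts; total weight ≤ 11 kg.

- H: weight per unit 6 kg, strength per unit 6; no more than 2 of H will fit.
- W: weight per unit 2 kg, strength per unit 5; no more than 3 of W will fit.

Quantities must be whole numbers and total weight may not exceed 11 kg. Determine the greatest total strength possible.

16

1×H and 2×W: weight 10 ≤ 11, strength 1·6 + 2·5 = 16.
3×W: weight 6 ≤ 11, strength 3·5 = 15.
Best is 16.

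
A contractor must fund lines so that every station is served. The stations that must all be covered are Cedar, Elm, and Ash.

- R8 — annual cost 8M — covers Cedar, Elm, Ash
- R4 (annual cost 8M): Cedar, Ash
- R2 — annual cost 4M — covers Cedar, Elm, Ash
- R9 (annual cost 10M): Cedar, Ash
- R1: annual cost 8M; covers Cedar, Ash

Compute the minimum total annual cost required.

4

R2 alone covers Cedar, Elm, Ash — every station.
Total annual cost: 4.
No cover costs less than 4.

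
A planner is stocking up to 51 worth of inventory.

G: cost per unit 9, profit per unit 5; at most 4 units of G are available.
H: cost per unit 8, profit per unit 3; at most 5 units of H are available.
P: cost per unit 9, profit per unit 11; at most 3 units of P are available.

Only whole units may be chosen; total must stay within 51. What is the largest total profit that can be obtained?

43

2×G and 3×P: cost 45 ≤ 51, profit 2·5 + 3·11 = 43.
3×H and 3×P: cost 51 ≤ 51, profit 3·3 + 3·11 = 42.
Best is 43.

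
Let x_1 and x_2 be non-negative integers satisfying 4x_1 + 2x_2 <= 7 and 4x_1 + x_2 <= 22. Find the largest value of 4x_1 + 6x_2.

Relaxing integrality, the LP optimum is 21.00 at (x_1,x_2) = (0, 3.5), which is not an integer point.
(x_1,x_2)=(0,3) is feasible, giving 18.
(x_1,x_2)=(0,2) is feasible, giving 12.
The best lattice point is (0,3), giving 18.

18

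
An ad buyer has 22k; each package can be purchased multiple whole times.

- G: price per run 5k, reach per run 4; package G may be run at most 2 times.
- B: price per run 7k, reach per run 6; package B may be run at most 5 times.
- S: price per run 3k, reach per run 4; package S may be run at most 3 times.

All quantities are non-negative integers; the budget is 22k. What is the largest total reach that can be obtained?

Take 1×G, 1×B, and 3×S: price 21 ≤ 22, reach 1·4 + 1·6 + 3·4 = 22.
S has the best ratio (4/3) and is taken to its limit of 3; remaining capacity is filled optimally with the others.

22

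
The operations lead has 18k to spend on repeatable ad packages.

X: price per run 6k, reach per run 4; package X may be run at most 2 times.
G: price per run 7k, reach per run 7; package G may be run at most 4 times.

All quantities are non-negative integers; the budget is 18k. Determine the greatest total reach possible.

Take 2×G: price 14 ≤ 18, reach 2·7 = 14.
No other integer combination yields more.

14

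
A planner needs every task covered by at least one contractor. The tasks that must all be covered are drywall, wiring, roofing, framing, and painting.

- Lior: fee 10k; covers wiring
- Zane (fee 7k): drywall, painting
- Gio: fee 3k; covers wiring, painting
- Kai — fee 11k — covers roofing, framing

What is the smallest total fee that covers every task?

21

Choose Zane, Gio, and Kai: together they cover drywall, wiring, roofing, framing, painting — every task.
Total fee: 7 + 3 + 11 = 21.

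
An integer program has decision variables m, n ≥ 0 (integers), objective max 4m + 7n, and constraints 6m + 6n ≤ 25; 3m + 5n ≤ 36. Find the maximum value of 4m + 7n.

28

The continuous relaxation peaks at (0, 4.17) with value 29.17; rounding to a feasible lattice point costs some objective.
(m,n)=(0,4): 6·0+6·4=24≤25, 3·0+5·4=20≤36, objective 28.
(m,n)=(1,3): 6·1+6·3=24≤25, 3·1+5·3=18≤36, objective 25.
(m,n)=(0,3): 6·0+6·3=18≤25, 3·0+5·3=15≤36, objective 21.
Maximum is 28 at (m,n)=(0,4).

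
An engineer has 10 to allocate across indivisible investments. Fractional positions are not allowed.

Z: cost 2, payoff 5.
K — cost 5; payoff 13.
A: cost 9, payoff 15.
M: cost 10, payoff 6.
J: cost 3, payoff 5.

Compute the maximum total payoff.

23

This is an integer program with binary decision variables.
Take Z, K, and J: cost 2 + 5 + 3 = 10 ≤ 10, payoff 5 + 13 + 5 = 23.
No other feasible combination does better.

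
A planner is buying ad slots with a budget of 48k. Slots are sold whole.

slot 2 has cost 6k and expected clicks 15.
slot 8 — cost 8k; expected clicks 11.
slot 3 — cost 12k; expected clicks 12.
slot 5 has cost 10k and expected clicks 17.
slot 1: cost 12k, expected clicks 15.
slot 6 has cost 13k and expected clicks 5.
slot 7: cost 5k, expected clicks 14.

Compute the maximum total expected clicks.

73

Allowing fractional choices, the relaxed optimum would be about 79.0, but ad slots are indivisible.
slot 2 + slot 8 + slot 5 + slot 1 + slot 7: cost 6 + 8 + 10 + 12 + 5 = 41 ≤ 48, expected clicks 15 + 11 + 17 + 15 + 14 = 72.
slot 2 + slot 3 + slot 5 + slot 1 + slot 7: cost 6 + 12 + 10 + 12 + 5 = 45 ≤ 48, expected clicks 15 + 12 + 17 + 15 + 14 = 73.
slot 2 + slot 8 + slot 3 + slot 5 + slot 1: cost 6 + 8 + 12 + 10 + 12 = 48 ≤ 48, expected clicks 15 + 11 + 12 + 17 + 15 = 70.
Best is slot 2, slot 3, slot 5, slot 1, and slot 7 with total expected clicks 73.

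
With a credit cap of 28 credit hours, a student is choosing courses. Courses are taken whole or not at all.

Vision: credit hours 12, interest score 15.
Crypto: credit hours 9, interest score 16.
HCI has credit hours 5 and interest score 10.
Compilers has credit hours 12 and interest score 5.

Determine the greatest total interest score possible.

Vision + Crypto: credit hours 12 + 9 = 21 ≤ 28, interest score 15 + 16 = 31.
Crypto + HCI + Compilers: credit hours 9 + 5 + 12 = 26 ≤ 28, interest score 16 + 10 + 5 = 31.
Vision + Crypto + HCI: credit hours 12 + 9 + 5 = 26 ≤ 28, interest score 15 + 16 + 10 = 41.
Best is Vision, Crypto, and HCI with total interest score 41.

41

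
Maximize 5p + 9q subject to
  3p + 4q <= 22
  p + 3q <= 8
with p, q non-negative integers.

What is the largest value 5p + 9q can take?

The continuous relaxation peaks at (6.8, 0.4) with value 37.60; rounding to a feasible lattice point costs some objective.
(p,q)=(7,0): 3·7+4·0=21≤22, 1·7+3·0=7≤8, objective 35.
(p,q)=(5,1): 3·5+4·1=19≤22, 1·5+3·1=8≤8, objective 34.
(p,q)=(6,0): 3·6+4·0=18≤22, 1·6+3·0=6≤8, objective 30.
The best lattice point is (7,0), giving 35.

35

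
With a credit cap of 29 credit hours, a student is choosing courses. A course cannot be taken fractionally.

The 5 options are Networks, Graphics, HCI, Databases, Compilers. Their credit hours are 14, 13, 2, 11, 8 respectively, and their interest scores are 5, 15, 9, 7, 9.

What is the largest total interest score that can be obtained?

33

Take Graphics, HCI, and Compilers: credit hours 13 + 2 + 8 = 23 ≤ 29, interest score 15 + 9 + 9 = 33.
No other feasible combination does better.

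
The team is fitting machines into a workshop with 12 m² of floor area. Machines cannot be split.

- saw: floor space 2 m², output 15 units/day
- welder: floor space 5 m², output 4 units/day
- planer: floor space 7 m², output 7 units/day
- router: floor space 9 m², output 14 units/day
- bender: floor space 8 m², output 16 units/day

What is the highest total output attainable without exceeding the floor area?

31

This is an integer program with binary decision variables.
Allowing fractional choices, the relaxed optimum would be about 34.1, but machines are indivisible.
saw + bender: floor space 2 + 8 = 10 ≤ 12, output 15 + 16 = 31.
saw + planer: floor space 2 + 7 = 9 ≤ 12, output 15 + 7 = 22.
saw + router: floor space 2 + 9 = 11 ≤ 12, output 15 + 14 = 29.
Best is saw and bender with total output 31.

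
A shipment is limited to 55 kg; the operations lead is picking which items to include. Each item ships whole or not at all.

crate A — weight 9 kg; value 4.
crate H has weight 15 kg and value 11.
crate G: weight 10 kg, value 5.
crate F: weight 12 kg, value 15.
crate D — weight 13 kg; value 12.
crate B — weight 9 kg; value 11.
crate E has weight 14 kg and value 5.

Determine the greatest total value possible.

Take crate H, crate F, crate D, and crate B: weight 15 + 12 + 13 + 9 = 49 ≤ 55, value 11 + 15 + 12 + 11 = 49.
No other feasible combination does better.

49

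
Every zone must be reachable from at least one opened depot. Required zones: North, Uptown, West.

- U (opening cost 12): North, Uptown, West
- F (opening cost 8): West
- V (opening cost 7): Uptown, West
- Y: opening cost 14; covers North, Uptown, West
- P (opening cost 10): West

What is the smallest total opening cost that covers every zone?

12

This is a weighted set-cover instance.
The greedy cost-per-new-zone heuristic would pick V and U for 19, but a cheaper cover exists.
U alone covers North, Uptown, West — every zone.
Total opening cost: 12.
No cover costs less than 12.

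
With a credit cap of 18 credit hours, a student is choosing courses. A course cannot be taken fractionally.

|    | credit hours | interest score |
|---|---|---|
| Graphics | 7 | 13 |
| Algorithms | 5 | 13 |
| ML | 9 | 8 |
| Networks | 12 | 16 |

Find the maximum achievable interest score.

29

This is an integer program with binary decision variables.
Graphics + Algorithms: credit hours 7 + 5 = 12 ≤ 18, interest score 13 + 13 = 26.
Algorithms + ML: credit hours 5 + 9 = 14 ≤ 18, interest score 13 + 8 = 21.
Algorithms + Networks: credit hours 5 + 12 = 17 ≤ 18, interest score 13 + 16 = 29.
Best is Algorithms and Networks with total interest score 29.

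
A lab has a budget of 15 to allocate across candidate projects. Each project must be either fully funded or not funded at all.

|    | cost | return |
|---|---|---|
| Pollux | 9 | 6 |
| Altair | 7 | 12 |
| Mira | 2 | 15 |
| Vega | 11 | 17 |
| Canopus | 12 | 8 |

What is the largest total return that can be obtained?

Allowing fractional choices, the relaxed optimum would be about 36.3, but projects are indivisible.
Altair + Mira: cost 7 + 2 = 9 ≤ 15, return 12 + 15 = 27.
Mira + Vega: cost 2 + 11 = 13 ≤ 15, return 15 + 17 = 32.
Best is Mira and Vega with total return 32.

32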